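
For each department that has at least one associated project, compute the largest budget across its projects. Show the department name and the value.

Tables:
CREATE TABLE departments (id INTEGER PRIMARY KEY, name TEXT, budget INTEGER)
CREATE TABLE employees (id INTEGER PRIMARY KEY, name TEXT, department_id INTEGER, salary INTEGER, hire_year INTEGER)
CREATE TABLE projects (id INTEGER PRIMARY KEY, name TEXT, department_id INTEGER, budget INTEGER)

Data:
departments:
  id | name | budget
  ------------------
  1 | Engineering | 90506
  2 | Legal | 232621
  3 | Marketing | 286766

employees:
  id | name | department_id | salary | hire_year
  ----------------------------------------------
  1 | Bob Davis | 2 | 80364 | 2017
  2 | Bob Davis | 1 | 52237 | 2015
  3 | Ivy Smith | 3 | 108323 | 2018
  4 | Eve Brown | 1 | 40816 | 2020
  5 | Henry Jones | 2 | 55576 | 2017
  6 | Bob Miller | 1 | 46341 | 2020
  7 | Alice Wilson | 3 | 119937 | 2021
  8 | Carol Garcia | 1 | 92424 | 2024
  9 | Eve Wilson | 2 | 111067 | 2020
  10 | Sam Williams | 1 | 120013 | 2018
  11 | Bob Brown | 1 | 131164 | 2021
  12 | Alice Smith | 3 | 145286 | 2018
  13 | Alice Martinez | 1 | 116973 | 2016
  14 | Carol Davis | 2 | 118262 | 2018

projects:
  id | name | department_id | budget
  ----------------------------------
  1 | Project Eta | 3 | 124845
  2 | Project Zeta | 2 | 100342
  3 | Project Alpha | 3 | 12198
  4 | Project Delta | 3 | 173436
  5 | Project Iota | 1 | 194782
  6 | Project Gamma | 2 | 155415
SELECT p.name, MAX(c.budget) AS max_budget FROM projects c JOIN departments p ON c.department_id = p.id GROUP BY p.id, p.name

Execution result:
name | max_budget
Engineering | 194782
Legal | 155415
Marketing | 173436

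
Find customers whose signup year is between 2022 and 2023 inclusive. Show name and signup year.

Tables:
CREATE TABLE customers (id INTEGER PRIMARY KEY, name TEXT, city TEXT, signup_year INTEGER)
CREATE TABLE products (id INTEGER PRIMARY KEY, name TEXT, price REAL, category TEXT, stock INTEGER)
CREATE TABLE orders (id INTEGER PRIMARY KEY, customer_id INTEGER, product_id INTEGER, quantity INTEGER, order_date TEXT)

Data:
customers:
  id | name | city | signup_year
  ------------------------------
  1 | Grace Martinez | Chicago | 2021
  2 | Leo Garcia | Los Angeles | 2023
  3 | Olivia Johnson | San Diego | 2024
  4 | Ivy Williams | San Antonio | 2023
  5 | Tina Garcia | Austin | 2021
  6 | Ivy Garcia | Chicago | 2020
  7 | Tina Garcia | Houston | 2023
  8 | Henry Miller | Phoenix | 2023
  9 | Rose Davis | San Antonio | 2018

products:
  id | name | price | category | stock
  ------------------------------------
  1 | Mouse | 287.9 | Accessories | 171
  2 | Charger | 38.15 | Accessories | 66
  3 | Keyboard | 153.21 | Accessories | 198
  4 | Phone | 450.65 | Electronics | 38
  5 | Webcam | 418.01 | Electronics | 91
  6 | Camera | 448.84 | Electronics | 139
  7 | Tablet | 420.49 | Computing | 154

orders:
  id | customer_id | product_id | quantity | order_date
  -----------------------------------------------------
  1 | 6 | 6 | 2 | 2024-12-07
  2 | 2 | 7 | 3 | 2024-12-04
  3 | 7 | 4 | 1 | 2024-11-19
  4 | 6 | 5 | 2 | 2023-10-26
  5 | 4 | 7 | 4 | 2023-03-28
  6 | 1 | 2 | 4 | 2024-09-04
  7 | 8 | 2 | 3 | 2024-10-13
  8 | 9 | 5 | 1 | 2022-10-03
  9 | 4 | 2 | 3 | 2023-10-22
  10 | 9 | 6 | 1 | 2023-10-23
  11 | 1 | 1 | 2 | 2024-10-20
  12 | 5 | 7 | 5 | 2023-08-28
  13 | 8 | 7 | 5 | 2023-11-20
SELECT name, signup_year FROM customers WHERE signup_year BETWEEN 2022 AND 2023

Execution result:
name | signup_year
Leo Garcia | 2023
Ivy Williams | 2023
Tina Garcia | 2023
Henry Miller | 2023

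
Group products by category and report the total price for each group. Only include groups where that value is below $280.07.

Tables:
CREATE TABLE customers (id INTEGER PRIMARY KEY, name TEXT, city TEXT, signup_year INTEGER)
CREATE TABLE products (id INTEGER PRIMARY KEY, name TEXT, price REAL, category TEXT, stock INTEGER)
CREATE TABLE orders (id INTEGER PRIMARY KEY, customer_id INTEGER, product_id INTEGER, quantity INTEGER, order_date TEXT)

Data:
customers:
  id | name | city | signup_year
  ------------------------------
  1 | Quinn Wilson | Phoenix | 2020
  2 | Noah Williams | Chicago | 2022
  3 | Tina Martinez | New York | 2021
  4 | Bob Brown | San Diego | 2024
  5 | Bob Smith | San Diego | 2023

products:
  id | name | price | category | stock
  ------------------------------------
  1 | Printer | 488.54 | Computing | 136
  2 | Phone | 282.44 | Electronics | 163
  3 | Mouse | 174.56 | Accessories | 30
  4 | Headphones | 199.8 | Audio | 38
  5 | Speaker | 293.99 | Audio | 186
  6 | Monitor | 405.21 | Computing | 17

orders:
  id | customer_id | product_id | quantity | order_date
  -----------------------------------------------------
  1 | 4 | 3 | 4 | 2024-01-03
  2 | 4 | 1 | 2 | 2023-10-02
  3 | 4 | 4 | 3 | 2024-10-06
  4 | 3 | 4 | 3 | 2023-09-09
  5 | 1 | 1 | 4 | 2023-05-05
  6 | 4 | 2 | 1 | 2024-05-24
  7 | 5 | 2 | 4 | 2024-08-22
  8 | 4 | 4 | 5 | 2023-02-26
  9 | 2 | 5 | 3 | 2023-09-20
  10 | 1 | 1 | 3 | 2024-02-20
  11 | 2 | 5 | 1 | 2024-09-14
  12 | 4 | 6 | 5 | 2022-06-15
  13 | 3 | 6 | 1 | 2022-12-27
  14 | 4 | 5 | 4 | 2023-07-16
SELECT category, SUM(price) AS sum_price FROM products GROUP BY category HAVING SUM(price) < 280.07

Execution result:
category | sum_price
Accessories | 174.56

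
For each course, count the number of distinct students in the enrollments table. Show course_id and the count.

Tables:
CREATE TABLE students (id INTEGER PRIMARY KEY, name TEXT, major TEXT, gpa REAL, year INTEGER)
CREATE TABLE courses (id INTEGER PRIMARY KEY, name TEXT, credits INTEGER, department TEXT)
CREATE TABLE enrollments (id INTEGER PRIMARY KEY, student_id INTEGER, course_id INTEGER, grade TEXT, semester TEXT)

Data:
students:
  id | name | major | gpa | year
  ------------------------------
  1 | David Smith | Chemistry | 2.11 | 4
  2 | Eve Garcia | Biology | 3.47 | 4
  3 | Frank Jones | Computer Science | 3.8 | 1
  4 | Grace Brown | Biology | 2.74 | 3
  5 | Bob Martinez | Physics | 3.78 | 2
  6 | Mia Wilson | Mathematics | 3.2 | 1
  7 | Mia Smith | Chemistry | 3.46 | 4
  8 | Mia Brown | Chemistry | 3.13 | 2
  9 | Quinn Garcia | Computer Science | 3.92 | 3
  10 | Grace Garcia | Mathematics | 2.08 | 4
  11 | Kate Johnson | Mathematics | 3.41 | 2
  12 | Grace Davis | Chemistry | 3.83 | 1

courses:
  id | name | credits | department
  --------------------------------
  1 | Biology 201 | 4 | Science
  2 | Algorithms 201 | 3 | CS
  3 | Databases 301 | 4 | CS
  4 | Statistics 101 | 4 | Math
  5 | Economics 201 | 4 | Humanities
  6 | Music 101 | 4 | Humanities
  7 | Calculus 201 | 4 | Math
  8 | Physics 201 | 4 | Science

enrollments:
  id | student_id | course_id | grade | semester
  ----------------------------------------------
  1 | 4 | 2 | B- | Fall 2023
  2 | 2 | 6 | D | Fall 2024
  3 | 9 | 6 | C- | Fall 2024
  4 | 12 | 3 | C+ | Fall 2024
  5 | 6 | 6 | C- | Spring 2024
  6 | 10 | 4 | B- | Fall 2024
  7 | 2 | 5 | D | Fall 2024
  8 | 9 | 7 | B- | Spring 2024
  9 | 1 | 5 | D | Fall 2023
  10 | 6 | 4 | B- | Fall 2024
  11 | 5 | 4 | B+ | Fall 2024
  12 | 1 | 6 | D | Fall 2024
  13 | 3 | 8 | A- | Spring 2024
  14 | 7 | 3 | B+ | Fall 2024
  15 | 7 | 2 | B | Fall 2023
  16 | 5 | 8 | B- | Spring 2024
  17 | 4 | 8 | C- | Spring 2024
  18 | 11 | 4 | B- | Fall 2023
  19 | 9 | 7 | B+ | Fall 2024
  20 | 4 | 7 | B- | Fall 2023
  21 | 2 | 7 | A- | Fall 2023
SELECT course_id, COUNT(DISTINCT student_id) AS distinct_student_count FROM enrollments GROUP BY course_id

Execution result:
course_id | distinct_student_count
2 | 2
3 | 2
4 | 4
5 | 2
6 | 4
7 | 3
8 | 3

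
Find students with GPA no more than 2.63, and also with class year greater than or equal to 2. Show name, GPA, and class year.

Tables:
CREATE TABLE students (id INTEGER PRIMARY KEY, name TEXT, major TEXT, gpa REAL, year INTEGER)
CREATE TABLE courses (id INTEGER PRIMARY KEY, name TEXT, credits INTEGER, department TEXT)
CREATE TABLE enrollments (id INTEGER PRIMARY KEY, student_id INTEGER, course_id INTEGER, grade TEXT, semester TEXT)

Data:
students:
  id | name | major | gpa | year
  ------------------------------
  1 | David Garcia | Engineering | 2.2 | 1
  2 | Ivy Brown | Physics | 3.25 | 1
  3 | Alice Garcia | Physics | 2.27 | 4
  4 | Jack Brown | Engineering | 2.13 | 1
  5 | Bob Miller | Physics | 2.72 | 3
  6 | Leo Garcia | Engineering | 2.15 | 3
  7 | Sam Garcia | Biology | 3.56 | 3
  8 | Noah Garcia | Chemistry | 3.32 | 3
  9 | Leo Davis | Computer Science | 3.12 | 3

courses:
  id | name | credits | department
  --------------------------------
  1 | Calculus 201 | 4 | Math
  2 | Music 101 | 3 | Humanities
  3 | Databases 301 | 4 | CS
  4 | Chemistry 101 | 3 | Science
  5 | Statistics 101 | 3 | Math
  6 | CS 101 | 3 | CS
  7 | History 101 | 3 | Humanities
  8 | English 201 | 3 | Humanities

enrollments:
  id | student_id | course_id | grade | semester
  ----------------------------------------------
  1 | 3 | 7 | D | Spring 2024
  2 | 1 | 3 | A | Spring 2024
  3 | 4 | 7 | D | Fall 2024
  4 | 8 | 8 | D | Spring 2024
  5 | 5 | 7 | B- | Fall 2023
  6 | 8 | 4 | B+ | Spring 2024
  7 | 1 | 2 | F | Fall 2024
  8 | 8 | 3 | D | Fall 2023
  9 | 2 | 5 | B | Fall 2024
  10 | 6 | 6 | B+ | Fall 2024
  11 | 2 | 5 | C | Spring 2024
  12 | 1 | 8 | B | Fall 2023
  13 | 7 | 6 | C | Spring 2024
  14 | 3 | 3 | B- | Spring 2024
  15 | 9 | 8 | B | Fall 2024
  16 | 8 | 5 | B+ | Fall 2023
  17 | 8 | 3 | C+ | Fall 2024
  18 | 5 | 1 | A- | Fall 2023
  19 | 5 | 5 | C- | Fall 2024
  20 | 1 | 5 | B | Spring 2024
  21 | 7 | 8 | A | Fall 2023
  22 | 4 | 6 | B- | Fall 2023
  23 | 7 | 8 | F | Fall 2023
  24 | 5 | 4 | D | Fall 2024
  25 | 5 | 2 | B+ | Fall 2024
SELECT name, gpa, year FROM students WHERE gpa <= 2.63 AND year >= 2

Execution result:
name | gpa | year
Alice Garcia | 2.27 | 4
Leo Garcia | 2.15 | 3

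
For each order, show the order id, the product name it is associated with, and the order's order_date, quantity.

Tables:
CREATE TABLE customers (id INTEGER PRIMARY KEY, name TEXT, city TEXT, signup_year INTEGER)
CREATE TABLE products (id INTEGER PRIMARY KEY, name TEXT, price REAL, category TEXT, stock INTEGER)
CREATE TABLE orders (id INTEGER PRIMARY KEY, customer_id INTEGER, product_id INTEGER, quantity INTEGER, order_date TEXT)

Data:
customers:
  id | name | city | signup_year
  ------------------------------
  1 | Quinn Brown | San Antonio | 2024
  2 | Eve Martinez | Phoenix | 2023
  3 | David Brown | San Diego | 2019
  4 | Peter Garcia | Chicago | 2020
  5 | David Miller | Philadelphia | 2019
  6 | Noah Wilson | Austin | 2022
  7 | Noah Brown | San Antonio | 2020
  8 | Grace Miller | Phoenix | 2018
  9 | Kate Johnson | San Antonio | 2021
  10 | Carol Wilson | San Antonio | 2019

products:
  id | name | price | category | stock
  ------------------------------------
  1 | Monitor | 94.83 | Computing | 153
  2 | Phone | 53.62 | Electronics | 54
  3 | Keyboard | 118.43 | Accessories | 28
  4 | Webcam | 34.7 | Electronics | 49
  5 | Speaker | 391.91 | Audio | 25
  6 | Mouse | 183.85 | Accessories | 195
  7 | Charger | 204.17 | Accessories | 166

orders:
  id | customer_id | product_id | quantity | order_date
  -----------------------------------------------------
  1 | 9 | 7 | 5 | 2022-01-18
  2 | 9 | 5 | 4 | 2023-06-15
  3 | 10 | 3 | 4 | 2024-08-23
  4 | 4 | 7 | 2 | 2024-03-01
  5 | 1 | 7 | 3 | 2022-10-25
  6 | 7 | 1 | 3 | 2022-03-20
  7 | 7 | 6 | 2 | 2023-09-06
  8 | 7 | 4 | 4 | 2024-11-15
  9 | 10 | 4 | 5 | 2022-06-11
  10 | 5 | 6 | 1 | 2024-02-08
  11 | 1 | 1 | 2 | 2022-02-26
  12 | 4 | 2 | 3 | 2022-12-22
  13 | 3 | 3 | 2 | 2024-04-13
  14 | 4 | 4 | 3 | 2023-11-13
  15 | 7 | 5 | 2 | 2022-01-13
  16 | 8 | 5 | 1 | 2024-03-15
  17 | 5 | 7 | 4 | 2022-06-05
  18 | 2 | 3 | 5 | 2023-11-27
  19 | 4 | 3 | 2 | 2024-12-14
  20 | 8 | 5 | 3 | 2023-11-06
SELECT c.id, p.name AS product, c.order_date, c.quantity FROM orders c JOIN products p ON c.product_id = p.id

Execution result:
id | product | order_date | quantity
1 | Charger | 2022-01-18 | 5
2 | Speaker | 2023-06-15 | 4
3 | Keyboard | 2024-08-23 | 4
4 | Charger | 2024-03-01 | 2
5 | Charger | 2022-10-25 | 3
6 | Monitor | 2022-03-20 | 3
7 | Mouse | 2023-09-06 | 2
8 | Webcam | 2024-11-15 | 4
9 | Webcam | 2022-06-11 | 5
10 | Mouse | 2024-02-08 | 1
11 | Monitor | 2022-02-26 | 2
12 | Phone | 2022-12-22 | 3
13 | Keyboard | 2024-04-13 | 2
14 | Webcam | 2023-11-13 | 3
15 | Speaker | 2022-01-13 | 2
16 | Speaker | 2024-03-15 | 1
17 | Charger | 2022-06-05 | 4
18 | Keyboard | 2023-11-27 | 5
19 | Keyboard | 2024-12-14 | 2
20 | Speaker | 2023-11-06 | 3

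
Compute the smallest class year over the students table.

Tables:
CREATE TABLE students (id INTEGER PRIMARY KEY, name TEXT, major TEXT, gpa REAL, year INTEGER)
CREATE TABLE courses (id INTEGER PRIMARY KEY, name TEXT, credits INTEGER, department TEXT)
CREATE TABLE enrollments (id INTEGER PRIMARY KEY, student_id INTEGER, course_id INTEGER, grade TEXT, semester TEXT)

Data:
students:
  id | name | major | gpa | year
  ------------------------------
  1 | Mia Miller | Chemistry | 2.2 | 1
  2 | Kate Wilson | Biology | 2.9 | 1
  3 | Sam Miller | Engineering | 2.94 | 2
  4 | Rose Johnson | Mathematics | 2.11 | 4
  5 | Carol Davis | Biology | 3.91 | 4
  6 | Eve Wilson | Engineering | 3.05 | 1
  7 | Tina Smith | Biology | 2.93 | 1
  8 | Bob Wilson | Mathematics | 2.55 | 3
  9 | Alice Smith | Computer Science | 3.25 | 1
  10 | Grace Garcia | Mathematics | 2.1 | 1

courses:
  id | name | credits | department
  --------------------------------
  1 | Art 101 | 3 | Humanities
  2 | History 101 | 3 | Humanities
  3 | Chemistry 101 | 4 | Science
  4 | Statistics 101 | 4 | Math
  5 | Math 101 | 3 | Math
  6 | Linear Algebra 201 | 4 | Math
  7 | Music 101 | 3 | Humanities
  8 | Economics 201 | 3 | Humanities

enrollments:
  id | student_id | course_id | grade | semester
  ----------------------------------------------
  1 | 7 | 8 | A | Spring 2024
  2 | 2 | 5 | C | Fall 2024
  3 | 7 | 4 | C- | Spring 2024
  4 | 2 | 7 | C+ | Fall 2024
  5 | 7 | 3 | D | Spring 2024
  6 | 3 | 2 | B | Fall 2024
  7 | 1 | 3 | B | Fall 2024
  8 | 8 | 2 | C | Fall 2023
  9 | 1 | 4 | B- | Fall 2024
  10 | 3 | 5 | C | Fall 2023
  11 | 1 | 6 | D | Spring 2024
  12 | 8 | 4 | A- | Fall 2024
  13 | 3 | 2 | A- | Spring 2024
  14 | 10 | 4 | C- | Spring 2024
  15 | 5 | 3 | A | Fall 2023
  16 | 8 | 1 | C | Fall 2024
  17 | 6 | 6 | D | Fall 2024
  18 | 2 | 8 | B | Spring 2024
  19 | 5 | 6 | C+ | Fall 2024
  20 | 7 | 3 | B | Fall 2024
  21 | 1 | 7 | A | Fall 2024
SELECT MIN(year) FROM students

Execution result:
1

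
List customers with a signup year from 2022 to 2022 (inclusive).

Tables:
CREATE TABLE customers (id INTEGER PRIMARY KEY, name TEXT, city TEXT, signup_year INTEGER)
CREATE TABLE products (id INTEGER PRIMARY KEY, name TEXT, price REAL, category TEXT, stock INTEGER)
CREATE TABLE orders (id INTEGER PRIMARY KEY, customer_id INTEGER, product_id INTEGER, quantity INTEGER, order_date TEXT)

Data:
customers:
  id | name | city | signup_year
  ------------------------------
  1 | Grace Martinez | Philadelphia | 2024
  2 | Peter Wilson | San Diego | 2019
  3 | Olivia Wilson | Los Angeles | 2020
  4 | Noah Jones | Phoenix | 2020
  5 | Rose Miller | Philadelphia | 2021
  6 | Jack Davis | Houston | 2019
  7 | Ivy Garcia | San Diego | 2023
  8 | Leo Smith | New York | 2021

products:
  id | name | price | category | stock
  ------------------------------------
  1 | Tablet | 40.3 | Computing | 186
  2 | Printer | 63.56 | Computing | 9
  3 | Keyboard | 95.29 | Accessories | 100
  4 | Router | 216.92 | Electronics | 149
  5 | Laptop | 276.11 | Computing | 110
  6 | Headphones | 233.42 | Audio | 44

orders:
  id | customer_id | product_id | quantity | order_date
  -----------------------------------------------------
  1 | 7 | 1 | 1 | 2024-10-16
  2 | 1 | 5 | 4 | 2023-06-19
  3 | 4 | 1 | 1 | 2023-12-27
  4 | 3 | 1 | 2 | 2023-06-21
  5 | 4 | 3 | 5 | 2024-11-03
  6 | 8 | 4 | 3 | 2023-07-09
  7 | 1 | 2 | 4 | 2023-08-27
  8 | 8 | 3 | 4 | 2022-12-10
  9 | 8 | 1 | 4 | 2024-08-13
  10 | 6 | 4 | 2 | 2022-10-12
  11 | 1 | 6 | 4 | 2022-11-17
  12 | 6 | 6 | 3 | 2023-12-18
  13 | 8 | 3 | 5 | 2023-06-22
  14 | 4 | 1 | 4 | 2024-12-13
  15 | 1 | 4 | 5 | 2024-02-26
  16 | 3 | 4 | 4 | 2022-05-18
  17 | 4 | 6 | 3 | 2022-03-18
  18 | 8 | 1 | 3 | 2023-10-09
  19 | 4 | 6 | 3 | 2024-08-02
SELECT name, signup_year FROM customers WHERE signup_year BETWEEN 2022 AND 2022

Execution result:
(no rows)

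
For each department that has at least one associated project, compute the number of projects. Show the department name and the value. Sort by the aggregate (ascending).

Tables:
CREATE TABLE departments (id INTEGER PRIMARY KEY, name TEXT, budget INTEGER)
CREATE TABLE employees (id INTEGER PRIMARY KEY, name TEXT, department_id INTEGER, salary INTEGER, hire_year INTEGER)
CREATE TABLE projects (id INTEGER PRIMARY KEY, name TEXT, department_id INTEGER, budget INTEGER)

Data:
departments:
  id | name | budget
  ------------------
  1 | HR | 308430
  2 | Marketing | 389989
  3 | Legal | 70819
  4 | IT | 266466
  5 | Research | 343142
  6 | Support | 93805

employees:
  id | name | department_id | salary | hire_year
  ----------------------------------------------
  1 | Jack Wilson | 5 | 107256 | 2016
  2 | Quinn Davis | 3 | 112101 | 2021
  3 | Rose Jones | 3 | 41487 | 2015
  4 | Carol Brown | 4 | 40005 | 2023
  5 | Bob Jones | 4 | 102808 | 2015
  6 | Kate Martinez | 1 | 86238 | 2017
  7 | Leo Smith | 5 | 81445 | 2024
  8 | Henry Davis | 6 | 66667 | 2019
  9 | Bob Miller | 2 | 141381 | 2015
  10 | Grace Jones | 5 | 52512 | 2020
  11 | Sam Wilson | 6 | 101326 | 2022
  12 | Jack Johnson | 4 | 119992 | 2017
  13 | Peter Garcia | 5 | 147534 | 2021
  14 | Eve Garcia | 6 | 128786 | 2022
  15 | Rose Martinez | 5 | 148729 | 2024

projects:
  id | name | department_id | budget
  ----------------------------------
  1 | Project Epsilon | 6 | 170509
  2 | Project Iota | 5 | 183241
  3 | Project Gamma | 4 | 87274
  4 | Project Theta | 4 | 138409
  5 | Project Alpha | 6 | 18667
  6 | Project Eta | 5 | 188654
SELECT p.name, COUNT(*) AS n FROM projects c JOIN departments p ON c.department_id = p.id GROUP BY p.id, p.name ORDER BY n ASC

Execution result:
name | n
IT | 2
Research | 2
Support | 2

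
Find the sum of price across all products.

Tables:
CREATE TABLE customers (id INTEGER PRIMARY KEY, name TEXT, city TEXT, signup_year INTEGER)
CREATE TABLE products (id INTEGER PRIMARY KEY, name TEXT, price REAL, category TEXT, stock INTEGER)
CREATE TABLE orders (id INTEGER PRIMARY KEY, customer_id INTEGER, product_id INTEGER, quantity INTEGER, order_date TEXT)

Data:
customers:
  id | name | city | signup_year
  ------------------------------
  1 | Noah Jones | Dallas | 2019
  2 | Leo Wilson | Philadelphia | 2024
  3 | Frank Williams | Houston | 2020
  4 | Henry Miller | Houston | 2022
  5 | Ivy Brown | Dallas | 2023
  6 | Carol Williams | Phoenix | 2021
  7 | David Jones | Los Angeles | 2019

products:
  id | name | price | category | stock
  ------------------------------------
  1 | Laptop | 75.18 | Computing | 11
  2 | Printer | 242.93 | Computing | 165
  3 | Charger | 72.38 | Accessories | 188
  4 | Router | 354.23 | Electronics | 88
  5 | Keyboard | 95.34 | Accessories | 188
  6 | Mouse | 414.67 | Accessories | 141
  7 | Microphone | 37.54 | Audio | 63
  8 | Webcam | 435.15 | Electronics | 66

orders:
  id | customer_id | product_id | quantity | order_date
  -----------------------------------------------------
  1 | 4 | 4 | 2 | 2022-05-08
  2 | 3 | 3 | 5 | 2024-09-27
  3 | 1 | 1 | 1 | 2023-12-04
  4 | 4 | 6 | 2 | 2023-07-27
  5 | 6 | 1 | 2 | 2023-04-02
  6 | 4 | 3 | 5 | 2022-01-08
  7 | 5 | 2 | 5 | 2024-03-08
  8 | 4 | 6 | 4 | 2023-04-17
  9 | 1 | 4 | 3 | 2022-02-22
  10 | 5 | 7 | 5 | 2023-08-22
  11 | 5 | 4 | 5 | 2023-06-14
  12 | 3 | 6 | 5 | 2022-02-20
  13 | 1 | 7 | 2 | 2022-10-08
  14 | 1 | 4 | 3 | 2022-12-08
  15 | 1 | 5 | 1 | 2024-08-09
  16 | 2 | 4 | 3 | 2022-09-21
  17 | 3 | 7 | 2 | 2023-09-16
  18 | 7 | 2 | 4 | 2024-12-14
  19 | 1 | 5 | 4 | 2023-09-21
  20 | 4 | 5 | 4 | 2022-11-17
SELECT SUM(price) FROM products

Execution result:
1727.42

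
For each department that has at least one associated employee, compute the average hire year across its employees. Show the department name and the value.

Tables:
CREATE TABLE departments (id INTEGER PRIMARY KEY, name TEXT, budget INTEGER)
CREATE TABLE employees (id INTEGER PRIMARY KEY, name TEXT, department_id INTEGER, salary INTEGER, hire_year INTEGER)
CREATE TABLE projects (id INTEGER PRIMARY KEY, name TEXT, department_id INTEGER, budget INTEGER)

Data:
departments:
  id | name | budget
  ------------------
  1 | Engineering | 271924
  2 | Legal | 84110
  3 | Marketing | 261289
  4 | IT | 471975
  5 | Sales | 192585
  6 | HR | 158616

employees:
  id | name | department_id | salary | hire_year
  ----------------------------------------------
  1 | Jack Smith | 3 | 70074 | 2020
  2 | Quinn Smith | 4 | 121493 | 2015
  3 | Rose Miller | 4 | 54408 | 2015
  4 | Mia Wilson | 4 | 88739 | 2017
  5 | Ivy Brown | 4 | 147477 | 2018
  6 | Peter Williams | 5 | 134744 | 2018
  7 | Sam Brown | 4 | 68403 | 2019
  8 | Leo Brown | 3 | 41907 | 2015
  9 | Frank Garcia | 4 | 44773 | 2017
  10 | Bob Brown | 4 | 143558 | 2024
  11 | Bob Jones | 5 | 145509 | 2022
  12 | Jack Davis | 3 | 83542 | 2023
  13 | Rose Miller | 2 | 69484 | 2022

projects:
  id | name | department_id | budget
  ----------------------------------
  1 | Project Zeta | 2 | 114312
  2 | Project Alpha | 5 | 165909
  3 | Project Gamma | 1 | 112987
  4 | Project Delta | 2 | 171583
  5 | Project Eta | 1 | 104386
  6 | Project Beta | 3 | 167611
SELECT p.name, AVG(c.hire_year) AS avg_hire_year FROM employees c JOIN departments p ON c.department_id = p.id GROUP BY p.id, p.name

Execution result:
name | avg_hire_year
Legal | 2022.00
Marketing | 2019.33
IT | 2017.86
Sales | 2020.00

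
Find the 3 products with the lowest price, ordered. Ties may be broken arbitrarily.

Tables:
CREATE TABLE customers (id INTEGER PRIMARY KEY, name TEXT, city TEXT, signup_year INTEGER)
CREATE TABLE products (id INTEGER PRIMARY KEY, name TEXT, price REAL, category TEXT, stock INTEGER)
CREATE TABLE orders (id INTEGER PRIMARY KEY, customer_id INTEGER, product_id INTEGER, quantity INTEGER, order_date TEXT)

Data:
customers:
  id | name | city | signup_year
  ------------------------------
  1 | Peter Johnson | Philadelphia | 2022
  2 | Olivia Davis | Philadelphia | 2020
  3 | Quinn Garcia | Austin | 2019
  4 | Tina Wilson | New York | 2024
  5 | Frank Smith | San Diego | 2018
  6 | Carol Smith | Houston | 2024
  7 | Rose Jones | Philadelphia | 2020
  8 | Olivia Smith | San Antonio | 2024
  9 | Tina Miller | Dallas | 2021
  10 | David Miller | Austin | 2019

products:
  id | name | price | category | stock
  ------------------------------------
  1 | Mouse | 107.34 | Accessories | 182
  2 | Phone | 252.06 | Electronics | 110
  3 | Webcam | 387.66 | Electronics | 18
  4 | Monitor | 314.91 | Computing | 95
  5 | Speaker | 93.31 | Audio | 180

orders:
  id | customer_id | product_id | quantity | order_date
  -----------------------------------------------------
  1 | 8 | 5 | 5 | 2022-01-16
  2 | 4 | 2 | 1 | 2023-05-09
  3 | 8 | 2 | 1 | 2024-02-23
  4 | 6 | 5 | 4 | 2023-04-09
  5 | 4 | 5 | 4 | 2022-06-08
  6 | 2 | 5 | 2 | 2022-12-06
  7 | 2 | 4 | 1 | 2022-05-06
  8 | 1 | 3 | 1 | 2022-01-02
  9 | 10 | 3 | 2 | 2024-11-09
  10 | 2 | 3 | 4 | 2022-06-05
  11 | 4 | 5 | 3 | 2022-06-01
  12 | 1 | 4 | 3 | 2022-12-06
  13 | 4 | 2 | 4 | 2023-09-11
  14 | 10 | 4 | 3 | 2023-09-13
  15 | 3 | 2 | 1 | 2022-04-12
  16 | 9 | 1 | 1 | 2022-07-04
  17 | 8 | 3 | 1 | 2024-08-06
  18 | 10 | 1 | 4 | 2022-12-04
SELECT name, price FROM products ORDER BY price ASC LIMIT 3

Execution result:
name | price
Speaker | 93.31
Mouse | 107.34
Phone | 252.06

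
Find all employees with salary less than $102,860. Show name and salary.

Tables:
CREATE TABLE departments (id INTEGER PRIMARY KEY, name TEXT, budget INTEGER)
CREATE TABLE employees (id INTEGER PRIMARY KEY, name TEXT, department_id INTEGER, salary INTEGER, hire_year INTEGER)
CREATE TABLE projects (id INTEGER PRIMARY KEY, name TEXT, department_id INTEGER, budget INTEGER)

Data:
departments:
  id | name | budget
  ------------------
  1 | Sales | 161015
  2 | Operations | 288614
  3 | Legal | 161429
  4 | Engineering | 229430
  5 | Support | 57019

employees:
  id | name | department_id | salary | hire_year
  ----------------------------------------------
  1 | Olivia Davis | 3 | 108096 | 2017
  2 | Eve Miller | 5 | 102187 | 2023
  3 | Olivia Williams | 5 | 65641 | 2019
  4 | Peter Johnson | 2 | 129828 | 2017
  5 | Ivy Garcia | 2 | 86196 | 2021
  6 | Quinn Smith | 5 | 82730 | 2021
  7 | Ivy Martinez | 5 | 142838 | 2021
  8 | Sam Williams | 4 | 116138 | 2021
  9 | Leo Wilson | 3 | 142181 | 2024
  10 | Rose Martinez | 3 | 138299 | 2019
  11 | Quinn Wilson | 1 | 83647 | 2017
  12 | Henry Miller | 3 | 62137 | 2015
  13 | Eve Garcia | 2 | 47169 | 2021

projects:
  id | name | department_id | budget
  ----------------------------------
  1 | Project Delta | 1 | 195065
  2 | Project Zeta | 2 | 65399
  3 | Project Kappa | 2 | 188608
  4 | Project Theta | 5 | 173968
SELECT name, salary FROM employees WHERE salary < 102860

Execution result:
name | salary
Eve Miller | 102187
Olivia Williams | 65641
Ivy Garcia | 86196
Quinn Smith | 82730
Quinn Wilson | 83647
Henry Miller | 62137
Eve Garcia | 47169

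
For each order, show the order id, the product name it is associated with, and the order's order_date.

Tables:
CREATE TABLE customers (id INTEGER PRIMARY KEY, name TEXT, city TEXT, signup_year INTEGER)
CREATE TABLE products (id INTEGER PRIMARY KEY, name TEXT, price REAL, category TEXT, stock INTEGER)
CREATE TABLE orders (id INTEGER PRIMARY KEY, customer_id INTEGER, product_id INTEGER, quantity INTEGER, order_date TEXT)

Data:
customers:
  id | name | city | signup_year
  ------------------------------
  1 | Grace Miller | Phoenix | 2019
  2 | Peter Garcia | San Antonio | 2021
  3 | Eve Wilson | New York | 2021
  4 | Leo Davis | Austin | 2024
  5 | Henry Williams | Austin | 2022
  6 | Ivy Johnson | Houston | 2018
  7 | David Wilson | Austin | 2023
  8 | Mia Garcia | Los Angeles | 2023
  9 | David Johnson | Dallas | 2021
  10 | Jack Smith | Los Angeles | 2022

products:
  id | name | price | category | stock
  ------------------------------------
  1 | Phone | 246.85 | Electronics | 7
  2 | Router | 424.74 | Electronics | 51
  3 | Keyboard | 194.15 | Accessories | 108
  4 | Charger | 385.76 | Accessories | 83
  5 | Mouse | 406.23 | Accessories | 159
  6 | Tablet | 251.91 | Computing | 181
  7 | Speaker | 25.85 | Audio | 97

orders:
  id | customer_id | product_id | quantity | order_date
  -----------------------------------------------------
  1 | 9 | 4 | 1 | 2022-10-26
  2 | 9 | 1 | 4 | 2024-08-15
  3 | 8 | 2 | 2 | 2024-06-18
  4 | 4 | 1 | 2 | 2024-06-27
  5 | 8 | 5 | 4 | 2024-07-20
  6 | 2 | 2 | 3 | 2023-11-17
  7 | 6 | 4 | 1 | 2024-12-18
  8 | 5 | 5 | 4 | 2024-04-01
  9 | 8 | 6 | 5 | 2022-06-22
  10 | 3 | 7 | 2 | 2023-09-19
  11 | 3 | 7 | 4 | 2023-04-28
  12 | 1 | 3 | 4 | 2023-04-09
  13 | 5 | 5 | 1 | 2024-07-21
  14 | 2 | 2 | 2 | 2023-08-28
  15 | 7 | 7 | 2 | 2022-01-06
SELECT c.id, p.name AS product, c.order_date FROM orders c JOIN products p ON c.product_id = p.id

Execution result:
id | product | order_date
1 | Charger | 2022-10-26
2 | Phone | 2024-08-15
3 | Router | 2024-06-18
4 | Phone | 2024-06-27
5 | Mouse | 2024-07-20
6 | Router | 2023-11-17
7 | Charger | 2024-12-18
8 | Mouse | 2024-04-01
9 | Tablet | 2022-06-22
10 | Speaker | 2023-09-19
11 | Speaker | 2023-04-28
12 | Keyboard | 2023-04-09
13 | Mouse | 2024-07-21
14 | Router | 2023-08-28
15 | Speaker | 2022-01-06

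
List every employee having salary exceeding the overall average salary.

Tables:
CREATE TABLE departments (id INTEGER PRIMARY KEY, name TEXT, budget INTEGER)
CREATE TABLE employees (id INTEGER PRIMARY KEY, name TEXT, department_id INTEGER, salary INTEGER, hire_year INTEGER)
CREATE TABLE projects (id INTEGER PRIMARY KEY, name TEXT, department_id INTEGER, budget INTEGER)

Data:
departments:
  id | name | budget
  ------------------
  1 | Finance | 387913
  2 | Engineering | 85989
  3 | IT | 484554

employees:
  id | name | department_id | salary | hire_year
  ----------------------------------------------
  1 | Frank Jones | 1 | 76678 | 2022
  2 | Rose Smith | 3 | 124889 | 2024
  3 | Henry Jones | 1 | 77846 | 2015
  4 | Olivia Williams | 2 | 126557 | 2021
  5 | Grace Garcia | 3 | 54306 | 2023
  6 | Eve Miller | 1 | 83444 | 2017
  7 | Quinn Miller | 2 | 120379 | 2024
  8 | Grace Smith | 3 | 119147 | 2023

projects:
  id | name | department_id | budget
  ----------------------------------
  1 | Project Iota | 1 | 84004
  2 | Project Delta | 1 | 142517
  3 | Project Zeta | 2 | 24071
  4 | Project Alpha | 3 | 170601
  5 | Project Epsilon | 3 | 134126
SELECT name, salary FROM employees WHERE salary > (SELECT AVG(salary) FROM employees)

Execution result:
name | salary
Rose Smith | 124889
Olivia Williams | 126557
Quinn Miller | 120379
Grace Smith | 119147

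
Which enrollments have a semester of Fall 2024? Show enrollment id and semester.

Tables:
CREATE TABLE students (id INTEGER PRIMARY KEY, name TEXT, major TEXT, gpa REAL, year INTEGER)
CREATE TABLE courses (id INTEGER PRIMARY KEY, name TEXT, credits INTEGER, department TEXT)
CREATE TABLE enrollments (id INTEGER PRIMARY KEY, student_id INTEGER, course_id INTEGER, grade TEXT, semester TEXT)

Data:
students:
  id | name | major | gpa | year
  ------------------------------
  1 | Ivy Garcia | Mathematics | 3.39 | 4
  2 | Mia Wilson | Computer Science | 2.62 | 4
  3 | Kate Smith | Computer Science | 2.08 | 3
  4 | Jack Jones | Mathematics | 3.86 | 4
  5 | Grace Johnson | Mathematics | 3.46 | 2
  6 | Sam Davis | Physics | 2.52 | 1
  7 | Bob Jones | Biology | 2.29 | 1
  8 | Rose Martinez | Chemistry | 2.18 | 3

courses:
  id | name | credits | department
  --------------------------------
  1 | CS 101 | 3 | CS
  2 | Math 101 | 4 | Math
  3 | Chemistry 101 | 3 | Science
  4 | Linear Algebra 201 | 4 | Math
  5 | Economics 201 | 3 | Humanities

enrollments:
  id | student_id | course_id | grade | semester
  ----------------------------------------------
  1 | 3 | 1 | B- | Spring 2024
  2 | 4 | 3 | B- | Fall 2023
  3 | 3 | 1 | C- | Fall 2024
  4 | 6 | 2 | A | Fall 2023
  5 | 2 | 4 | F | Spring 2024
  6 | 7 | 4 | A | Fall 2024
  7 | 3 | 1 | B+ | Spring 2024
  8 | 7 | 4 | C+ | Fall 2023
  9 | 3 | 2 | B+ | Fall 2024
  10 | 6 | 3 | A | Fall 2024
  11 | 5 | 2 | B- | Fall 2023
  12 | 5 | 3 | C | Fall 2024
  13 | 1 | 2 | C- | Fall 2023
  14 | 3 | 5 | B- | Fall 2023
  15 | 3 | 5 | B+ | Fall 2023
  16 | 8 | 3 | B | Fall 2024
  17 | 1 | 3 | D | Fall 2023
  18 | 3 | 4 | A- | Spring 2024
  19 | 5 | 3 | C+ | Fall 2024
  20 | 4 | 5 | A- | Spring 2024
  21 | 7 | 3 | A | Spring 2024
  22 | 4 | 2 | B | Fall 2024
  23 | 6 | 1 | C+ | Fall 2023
SELECT id, semester FROM enrollments WHERE semester = 'Fall 2024'

Execution result:
id | semester
3 | Fall 2024
6 | Fall 2024
9 | Fall 2024
10 | Fall 2024
12 | Fall 2024
16 | Fall 2024
19 | Fall 2024
22 | Fall 2024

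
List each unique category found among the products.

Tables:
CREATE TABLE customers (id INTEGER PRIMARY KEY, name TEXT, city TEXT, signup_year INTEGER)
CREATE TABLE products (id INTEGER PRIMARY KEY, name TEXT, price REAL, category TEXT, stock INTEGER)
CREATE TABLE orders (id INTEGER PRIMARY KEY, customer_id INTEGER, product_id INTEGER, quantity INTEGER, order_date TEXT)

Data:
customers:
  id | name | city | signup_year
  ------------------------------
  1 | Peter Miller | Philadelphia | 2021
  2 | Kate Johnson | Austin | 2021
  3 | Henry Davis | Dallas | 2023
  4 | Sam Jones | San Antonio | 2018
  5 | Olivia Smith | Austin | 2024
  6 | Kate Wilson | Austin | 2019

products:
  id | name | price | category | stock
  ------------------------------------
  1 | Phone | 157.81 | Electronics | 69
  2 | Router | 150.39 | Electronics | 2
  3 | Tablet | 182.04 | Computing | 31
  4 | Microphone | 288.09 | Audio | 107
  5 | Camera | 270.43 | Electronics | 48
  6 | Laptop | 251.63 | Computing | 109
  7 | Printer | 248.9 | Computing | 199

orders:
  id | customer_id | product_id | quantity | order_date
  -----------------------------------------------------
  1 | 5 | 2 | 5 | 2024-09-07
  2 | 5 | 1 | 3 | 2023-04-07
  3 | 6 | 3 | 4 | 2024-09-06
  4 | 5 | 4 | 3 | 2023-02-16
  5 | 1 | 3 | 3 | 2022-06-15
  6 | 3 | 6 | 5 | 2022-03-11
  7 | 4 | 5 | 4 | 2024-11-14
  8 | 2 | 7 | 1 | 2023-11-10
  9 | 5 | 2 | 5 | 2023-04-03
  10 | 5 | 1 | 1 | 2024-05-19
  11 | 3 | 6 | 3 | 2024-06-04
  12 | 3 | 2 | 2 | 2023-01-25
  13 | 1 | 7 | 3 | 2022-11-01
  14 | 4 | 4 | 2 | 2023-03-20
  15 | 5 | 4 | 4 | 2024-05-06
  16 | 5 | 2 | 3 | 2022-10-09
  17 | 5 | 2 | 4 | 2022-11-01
SELECT DISTINCT category FROM products

Execution result:
category
Electronics
Computing
Audio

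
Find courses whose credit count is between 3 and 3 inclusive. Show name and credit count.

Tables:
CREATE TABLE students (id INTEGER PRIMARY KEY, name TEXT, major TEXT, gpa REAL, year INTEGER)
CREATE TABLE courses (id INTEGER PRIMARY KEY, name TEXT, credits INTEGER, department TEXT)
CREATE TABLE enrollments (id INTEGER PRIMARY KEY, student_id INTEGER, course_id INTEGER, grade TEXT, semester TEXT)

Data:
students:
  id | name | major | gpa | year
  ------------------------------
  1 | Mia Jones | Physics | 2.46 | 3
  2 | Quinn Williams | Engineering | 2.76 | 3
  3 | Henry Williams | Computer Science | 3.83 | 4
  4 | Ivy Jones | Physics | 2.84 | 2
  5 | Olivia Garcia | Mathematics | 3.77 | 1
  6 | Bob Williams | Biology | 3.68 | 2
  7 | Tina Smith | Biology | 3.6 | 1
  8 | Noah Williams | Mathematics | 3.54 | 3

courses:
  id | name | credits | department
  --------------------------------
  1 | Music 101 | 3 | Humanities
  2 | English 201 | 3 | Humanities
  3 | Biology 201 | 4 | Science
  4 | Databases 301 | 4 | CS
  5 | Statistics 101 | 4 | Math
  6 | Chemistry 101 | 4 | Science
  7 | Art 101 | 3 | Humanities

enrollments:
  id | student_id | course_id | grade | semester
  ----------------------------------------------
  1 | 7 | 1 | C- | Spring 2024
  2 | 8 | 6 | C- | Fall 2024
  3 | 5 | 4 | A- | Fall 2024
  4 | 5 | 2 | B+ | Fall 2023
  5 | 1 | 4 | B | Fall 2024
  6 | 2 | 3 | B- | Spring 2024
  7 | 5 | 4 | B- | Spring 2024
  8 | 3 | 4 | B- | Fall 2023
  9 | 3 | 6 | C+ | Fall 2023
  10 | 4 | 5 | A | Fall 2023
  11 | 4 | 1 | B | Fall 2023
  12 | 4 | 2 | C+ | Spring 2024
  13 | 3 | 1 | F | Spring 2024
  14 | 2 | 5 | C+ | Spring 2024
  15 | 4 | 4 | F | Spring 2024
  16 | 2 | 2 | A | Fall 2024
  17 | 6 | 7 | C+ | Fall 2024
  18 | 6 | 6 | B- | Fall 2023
SELECT name, credits FROM courses WHERE credits BETWEEN 3 AND 3

Execution result:
name | credits
Music 101 | 3
English 201 | 3
Art 101 | 3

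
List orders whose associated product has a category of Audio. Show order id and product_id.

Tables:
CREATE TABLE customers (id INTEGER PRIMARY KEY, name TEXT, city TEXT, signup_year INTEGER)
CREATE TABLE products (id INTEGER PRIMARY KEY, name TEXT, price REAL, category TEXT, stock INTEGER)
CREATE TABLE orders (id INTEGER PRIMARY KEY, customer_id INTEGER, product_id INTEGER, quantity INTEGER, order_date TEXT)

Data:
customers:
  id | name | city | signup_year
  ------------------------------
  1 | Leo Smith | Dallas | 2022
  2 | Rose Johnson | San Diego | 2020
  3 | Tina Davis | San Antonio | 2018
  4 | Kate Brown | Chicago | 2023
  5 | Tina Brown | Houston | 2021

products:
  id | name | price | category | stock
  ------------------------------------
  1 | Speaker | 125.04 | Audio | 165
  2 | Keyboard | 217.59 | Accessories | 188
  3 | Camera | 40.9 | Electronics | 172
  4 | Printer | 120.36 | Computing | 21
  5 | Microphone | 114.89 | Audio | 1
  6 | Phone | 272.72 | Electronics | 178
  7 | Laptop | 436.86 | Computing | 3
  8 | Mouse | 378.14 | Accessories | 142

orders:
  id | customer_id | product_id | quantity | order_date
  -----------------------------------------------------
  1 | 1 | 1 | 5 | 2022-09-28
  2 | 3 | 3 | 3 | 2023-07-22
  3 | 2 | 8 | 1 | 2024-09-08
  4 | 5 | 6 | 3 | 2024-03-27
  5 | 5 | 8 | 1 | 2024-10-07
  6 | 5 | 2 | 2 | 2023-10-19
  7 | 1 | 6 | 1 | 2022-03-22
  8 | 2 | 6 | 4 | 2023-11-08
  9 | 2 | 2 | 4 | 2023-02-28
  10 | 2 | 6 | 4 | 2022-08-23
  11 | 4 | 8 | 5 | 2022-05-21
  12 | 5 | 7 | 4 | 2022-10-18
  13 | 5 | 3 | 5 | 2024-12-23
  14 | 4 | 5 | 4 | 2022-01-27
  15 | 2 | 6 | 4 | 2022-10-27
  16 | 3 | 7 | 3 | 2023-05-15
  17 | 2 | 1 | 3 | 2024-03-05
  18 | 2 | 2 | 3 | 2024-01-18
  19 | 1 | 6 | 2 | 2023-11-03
SELECT id, product_id FROM orders WHERE product_id IN (SELECT id FROM products WHERE category = 'Audio')

Execution result:
id | product_id
1 | 1
14 | 5
17 | 1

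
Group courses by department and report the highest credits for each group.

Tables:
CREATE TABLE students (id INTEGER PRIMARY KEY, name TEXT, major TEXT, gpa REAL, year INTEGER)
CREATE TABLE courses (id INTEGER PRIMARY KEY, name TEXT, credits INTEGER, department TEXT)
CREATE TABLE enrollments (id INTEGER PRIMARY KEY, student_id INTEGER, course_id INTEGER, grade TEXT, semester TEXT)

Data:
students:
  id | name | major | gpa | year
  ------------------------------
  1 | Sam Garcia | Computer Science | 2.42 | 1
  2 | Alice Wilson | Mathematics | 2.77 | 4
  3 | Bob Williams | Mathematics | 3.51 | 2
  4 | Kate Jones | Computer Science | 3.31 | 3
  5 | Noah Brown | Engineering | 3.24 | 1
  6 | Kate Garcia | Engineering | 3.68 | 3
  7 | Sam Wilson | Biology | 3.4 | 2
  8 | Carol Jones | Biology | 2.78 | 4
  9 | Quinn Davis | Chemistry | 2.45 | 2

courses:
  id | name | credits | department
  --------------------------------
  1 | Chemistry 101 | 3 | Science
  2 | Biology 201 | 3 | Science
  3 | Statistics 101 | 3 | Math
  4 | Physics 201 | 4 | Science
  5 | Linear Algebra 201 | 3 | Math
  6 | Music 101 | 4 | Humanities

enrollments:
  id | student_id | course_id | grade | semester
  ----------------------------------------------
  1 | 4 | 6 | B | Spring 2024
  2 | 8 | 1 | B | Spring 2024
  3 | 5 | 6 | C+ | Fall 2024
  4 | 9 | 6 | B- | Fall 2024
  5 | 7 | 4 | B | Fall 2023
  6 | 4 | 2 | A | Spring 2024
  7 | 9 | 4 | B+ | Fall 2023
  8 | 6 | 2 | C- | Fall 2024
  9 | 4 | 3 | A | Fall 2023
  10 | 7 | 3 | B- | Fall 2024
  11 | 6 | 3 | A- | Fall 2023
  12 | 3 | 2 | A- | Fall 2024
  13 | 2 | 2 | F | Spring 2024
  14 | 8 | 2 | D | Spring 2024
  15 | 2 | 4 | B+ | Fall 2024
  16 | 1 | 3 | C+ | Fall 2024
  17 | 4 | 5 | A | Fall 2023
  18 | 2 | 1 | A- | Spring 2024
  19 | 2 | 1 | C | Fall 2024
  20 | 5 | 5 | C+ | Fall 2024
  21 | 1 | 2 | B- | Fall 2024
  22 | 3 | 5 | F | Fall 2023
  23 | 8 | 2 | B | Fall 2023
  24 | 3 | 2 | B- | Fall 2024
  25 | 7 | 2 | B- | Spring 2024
SELECT department, MAX(credits) AS max_credits FROM courses GROUP BY department

Execution result:
department | max_credits
Humanities | 4
Math | 3
Science | 4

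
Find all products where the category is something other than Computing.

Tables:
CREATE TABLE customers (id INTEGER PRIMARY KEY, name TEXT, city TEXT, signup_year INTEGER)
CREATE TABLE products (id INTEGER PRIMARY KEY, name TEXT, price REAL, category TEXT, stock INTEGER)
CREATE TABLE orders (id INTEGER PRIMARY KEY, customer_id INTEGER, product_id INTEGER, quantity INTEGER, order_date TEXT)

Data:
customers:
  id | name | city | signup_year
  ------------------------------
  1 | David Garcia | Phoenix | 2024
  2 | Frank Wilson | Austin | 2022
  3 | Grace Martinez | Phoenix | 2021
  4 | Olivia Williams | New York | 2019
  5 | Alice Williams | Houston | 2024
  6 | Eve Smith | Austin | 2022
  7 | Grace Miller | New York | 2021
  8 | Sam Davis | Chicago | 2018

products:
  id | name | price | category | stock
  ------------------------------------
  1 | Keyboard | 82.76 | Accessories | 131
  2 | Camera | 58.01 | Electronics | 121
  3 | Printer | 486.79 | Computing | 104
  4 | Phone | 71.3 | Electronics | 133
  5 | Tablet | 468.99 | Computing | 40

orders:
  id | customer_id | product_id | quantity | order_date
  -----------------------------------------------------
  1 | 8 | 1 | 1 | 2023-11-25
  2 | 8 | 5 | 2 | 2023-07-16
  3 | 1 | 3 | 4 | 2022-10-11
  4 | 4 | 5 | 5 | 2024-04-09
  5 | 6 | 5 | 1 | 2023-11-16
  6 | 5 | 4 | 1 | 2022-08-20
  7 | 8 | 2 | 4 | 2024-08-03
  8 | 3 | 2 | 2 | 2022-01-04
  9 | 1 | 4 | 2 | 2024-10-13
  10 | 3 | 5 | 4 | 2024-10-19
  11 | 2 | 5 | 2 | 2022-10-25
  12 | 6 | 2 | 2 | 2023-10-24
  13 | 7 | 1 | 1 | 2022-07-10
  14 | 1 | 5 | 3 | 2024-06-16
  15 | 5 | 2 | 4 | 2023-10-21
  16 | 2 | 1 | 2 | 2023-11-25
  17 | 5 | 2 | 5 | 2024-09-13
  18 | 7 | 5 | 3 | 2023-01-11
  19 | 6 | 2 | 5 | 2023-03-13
SELECT name, category FROM products WHERE category <> 'Computing'

Execution result:
name | category
Keyboard | Accessories
Camera | Electronics
Phone | Electronics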